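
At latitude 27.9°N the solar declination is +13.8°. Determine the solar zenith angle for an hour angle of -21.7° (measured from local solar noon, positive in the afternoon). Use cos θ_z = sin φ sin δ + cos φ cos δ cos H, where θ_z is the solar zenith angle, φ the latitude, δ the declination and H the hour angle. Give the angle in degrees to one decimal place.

cos θ_z = sin(27.9°) sin(13.8°) + cos(27.9°) cos(13.8°) cos(-21.70°) = 0.1116 + 0.7974 = 0.9090.
θ_z = arccos(0.9090) = 24.63°.

24.6°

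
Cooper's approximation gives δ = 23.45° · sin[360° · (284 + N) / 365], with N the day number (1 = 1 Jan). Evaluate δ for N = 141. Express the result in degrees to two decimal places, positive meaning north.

+20.14°

360 × (284 + 141) / 365 = 419.178°; sin(419.178°) = 0.8588.
δ = 23.45 × 0.8588 = 20.139° ≈ +20.14°.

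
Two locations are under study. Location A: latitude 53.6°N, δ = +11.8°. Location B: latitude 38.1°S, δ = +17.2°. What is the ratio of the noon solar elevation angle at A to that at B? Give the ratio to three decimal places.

1.389

A: 90° − |53.6 − (11.8)| = 48.20°.
B: 90° − |-38.1 − (17.2)| = 34.70°.
Ratio A/B = 48.2000 / 34.7000 = 1.3890.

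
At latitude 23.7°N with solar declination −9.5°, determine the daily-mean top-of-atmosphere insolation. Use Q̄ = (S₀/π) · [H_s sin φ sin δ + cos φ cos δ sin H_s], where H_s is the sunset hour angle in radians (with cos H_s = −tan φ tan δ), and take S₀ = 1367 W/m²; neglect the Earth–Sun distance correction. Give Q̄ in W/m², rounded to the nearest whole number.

cos H_s = −tan(23.7°) · tan(-9.5°) = 0.0735, so H_s = arccos(0.0735) = 85.78°. In radians, H_s = 1.4971.
H_s sin φ sin δ = 1.4971 × 0.4019 × -0.1650 = -0.0993.
cos φ cos δ sin H_s = 0.9157 × 0.9863 × 0.9973 = 0.9007.
Q̄ = (1367/π) × (-0.0993 + 0.9007) = 435.13 × 0.8014 = 348.71 W/m².

349 W/m²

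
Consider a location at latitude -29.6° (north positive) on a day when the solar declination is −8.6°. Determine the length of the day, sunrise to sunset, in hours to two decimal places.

−tan φ tan δ = −(-0.5681)(-0.1512) = -0.0859; H_s = arccos(-0.0859) = 94.93°.
Day length = 2 H_s / 15° h⁻¹ = 189.86° / 15 = 12.657 h.

12.66 hours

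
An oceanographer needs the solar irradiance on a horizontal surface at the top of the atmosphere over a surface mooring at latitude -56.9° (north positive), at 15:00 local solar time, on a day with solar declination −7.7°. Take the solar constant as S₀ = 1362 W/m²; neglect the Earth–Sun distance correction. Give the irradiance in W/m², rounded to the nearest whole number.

674 W/m²

Hour angle H = 15° × (15 − 12) = 45.00°.
cos θ_z = sin(-56.9°) sin(-7.7°) + cos(-56.9°) cos(-7.7°) cos(45.00°) = 0.1122 + 0.3827 = 0.4949.
Top-of-atmosphere irradiance = S₀ cos θ_z = 1362 × 0.4949 = 674.05 W/m².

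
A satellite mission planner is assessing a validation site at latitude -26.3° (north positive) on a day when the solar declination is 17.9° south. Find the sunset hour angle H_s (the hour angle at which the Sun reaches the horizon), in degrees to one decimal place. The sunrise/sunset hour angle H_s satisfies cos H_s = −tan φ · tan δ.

99.2°

The sunset hour angle satisfies cos H_s = −tan φ tan δ = -0.1596, giving H_s = 99.18°.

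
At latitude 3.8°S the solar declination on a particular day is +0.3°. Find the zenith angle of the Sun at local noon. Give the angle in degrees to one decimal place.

At local solar noon the hour angle is zero, so the zenith angle is |φ − δ| = |-3.8° − (0.3°)| = 4.1°.

4.1°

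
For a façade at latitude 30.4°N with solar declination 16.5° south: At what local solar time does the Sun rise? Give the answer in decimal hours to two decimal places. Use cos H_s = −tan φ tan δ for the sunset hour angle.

6.67 h

The sunset hour angle satisfies cos H_s = −tan φ tan δ = 0.1738, giving H_s = 79.99°.
Sunrise is at 12 − H_s/15 = 12 − 5.333 = 6.667 h local solar time.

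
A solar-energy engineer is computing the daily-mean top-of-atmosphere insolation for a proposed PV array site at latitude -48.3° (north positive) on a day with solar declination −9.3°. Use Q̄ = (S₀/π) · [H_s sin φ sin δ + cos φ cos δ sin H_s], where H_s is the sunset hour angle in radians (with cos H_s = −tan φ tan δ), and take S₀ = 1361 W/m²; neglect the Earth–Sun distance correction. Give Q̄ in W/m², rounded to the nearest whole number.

371 W/m²

cos H_s = −tan(-48.3°) · tan(-9.3°) = -0.1838, so H_s = arccos(-0.1838) = 100.59°. In radians, H_s = 1.7556.
H_s sin φ sin δ = 1.7556 × -0.7466 × -0.1616 = 0.2118.
cos φ cos δ sin H_s = 0.6652 × 0.9869 × 0.9830 = 0.6453.
Q̄ = (1361/π) × (0.2118 + 0.6453) = 433.22 × 0.8571 = 371.31 W/m².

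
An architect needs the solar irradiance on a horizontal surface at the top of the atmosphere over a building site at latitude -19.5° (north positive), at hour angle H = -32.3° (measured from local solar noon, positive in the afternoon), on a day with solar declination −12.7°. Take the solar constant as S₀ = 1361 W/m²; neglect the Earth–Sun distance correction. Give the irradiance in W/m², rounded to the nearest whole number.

1158 W/m²

cos θ_z = sin φ sin δ + cos φ cos δ cos H = (-0.3338)(-0.2198) + (0.9426)(0.9755)(0.8453) = 0.8506.
Top-of-atmosphere irradiance = S₀ cos θ_z = 1361 × 0.8506 = 1157.67 W/m².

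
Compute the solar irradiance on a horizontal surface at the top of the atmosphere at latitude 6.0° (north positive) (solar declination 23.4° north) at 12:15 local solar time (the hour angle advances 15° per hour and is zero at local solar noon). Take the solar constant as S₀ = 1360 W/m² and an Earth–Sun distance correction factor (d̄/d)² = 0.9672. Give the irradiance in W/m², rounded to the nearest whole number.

1253 W/m²

Hour angle H = 15° × (12.25 − 12) = 3.75°.
With φ = 6.0°, δ = 23.4°, H = 3.75°: sin φ sin δ = 0.0415, cos φ cos δ cos H = 0.9108, so cos θ_z = 0.9523.
Top-of-atmosphere irradiance = S₀ (d̄/d)² cos θ_z = 1360 × 0.9672 × 0.9523 = 1252.65 W/m².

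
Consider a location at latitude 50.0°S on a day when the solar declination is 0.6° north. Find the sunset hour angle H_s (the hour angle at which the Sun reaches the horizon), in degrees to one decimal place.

−tan φ tan δ = −(-1.1918)(0.0105) = 0.0125; H_s = arccos(0.0125) = 89.28°.

89.3°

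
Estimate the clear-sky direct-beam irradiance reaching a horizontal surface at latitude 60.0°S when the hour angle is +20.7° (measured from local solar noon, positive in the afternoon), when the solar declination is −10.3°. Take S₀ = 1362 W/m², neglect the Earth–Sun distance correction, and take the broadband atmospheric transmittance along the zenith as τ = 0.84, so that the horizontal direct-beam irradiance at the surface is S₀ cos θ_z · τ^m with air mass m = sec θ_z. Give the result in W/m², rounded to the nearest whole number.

631 W/m²

cos θ_z = sin(-60.0°) sin(-10.3°) + cos(-60.0°) cos(-10.3°) cos(20.70°) = 0.1548 + 0.4602 = 0.6150.
Air mass m = 1/cos θ_z = 1/0.6150 = 1.626; τ^m = 0.84^1.626 = 0.7531.
Surface direct beam = 1362 × 0.6150 × 0.7531 = 630.82 W/m².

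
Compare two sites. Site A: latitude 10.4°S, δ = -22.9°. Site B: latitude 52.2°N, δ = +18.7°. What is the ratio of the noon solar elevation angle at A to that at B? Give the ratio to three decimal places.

A: 90° − |-10.4 − (-22.9)| = 77.50°.
B: 90° − |52.2 − (18.7)| = 56.50°.
Ratio A/B = 77.5000 / 56.5000 = 1.3717.

1.372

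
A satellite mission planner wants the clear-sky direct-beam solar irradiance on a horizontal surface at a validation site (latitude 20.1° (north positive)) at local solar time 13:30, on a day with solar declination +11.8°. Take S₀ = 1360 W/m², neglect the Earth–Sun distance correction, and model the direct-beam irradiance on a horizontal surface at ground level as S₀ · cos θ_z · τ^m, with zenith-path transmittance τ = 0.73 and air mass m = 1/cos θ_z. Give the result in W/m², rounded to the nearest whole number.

Hour angle H = 15° × (13.5 − 12) = 22.50°.
With φ = 20.1°, δ = 11.8°, H = 22.50°: sin φ sin δ = 0.0703, cos φ cos δ cos H = 0.8493, so cos θ_z = 0.9196.
Air mass m = 1/cos θ_z = 1/0.9196 = 1.087; τ^m = 0.73^1.087 = 0.7103.
Surface direct beam = 1360 × 0.9196 × 0.7103 = 888.34 W/m².

888 W/m²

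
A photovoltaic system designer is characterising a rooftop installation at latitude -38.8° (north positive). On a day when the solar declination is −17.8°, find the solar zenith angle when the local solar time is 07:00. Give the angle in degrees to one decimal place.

67.4°

Hour angle H = 15° × (7 − 12) = -75.00°.
With φ = -38.8°, δ = -17.8°, H = -75.00°: sin φ sin δ = 0.1915, cos φ cos δ cos H = 0.1921, so cos θ_z = 0.3836.
θ_z = arccos(0.3836) = 67.44°.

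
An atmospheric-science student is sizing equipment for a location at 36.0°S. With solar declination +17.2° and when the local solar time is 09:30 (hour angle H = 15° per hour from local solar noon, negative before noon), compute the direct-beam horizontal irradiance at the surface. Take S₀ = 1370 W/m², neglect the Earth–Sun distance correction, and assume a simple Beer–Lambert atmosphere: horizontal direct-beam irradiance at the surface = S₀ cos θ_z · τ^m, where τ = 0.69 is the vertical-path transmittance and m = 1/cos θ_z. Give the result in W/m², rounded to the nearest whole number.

Hour angle H = 15° × (9.5 − 12) = -37.50°.
With φ = -36.0°, δ = 17.2°, H = -37.50°: sin φ sin δ = -0.1738, cos φ cos δ cos H = 0.6131, so cos θ_z = 0.4393.
Air mass m = 1/cos θ_z = 1/0.4393 = 2.276; τ^m = 0.69^2.276 = 0.4298.
Surface direct beam = 1370 × 0.4393 × 0.4298 = 258.67 W/m².

259 W/m²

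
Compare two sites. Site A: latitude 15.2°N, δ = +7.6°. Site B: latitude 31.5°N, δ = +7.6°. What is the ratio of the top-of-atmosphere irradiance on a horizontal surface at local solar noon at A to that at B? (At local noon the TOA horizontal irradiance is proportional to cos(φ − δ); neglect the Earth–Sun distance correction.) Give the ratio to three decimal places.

A: cos θ_z = cos(15.2° − (7.6°)) = 0.9912.
B: cos θ_z = cos(31.5° − (7.6°)) = 0.9143.
Ratio A/B = 0.9912 / 0.9143 = 1.0841.

1.084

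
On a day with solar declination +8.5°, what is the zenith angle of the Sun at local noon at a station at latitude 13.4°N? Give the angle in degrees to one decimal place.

4.9°

At local solar noon the hour angle is zero, so the zenith angle is |φ − δ| = |13.4° − (8.5°)| = 4.9°.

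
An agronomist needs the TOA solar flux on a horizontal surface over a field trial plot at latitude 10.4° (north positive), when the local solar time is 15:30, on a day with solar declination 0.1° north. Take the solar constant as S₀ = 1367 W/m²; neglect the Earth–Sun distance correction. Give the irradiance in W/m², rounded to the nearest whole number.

Hour angle H = 15° × (15.5 − 12) = 52.50°.
With φ = 10.4°, δ = 0.1°, H = 52.50°: sin φ sin δ = 0.0003, cos φ cos δ cos H = 0.5988, so cos θ_z = 0.5991.
Top-of-atmosphere irradiance = S₀ cos θ_z = 1367 × 0.5991 = 818.97 W/m².

819 W/m²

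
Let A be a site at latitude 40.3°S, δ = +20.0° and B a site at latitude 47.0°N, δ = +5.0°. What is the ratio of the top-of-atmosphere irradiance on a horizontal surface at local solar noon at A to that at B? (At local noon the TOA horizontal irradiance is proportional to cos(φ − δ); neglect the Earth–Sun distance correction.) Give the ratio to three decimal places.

0.667

A: cos θ_z = cos(-40.3° − (20.0°)) = 0.4955.
B: cos θ_z = cos(47.0° − (5.0°)) = 0.7431.
Ratio A/B = 0.4955 / 0.7431 = 0.6668.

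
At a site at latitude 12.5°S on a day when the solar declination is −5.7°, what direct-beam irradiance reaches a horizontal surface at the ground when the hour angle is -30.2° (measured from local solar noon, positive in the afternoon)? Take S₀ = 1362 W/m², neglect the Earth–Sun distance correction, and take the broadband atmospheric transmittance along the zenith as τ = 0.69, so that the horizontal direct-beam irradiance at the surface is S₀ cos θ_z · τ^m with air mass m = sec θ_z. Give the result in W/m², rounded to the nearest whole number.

762 W/m²

cos θ_z = sin φ sin δ + cos φ cos δ cos H = (-0.2164)(-0.0993) + (0.9763)(0.9951)(0.8643) = 0.8612.
Air mass m = 1/cos θ_z = 1/0.8612 = 1.161; τ^m = 0.69^1.161 = 0.6500.
Surface direct beam = 1362 × 0.8612 × 0.6500 = 762.42 W/m².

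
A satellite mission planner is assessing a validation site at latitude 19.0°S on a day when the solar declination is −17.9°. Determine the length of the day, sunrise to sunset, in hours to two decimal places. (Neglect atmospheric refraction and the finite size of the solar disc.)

−tan φ tan δ = −(-0.3443)(-0.3230) = -0.1112; H_s = arccos(-0.1112) = 96.38°.
Day length = 2 H_s / 15° h⁻¹ = 192.76° / 15 = 12.851 h.

12.85 hours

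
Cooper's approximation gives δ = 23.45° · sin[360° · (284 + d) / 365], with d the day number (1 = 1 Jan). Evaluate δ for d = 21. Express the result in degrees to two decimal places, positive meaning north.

360 × (284 + 21) / 365 = 300.822°; sin(300.822°) = -0.8588.
δ = 23.45 × -0.8588 = -20.139° ≈ -20.14°.

-20.14°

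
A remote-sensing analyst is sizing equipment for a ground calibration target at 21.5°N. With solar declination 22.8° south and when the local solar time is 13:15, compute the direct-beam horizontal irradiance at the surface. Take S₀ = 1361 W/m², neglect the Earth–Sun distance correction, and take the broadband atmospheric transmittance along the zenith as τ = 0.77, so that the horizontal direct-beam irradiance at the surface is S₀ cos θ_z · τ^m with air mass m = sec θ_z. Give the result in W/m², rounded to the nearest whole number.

Hour angle H = 15° × (13.25 − 12) = 18.75°.
cos θ_z = sin φ sin δ + cos φ cos δ cos H = (0.3665)(-0.3875) + (0.9304)(0.9219)(0.9469) = 0.6702.
Air mass m = 1/cos θ_z = 1/0.6702 = 1.492; τ^m = 0.77^1.492 = 0.6771.
Surface direct beam = 1361 × 0.6702 × 0.6771 = 617.61 W/m².

618 W/m²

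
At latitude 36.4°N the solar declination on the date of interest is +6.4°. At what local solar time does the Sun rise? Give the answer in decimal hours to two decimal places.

5.68 h

−tan φ tan δ = −(0.7373)(0.1122) = -0.0827; H_s = arccos(-0.0827) = 94.74°.
Sunrise is at 12 − H_s/15 = 12 − 6.316 = 5.684 h local solar time.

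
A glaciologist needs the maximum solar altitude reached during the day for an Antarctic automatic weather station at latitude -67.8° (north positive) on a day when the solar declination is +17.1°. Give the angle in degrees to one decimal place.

At local solar noon the hour angle is zero, so the elevation is 90° − |φ − δ| = 90° − |-67.8° − (17.1°)| = 90° − 84.9° = 5.1°.

5.1°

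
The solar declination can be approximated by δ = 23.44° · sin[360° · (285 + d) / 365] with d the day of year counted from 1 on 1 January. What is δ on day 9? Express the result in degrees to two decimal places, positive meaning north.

-22.03°

360 × (285 + 9) / 365 = 289.973°; sin(289.973°) = -0.9399.
δ = 23.44 × -0.9399 = -22.031° ≈ -22.03°.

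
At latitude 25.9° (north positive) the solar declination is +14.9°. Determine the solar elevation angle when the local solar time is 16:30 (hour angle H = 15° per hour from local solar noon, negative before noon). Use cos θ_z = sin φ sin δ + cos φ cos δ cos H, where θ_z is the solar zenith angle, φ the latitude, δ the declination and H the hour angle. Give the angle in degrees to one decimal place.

Hour angle H = 15° × (16.5 − 12) = 67.50°.
With φ = 25.9°, δ = 14.9°, H = 67.50°: sin φ sin δ = 0.1123, cos φ cos δ cos H = 0.3327, so cos θ_z = 0.4450.
θ_z = arccos(0.4450) = 63.58°, so the elevation is 90° − 63.58° = 26.42°.

26.4°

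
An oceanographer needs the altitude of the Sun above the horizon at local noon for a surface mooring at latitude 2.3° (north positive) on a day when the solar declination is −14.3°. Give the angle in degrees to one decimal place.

73.4°

At local solar noon the hour angle is zero, so the elevation is 90° − |φ − δ| = 90° − |2.3° − (-14.3°)| = 90° − 16.6° = 73.4°.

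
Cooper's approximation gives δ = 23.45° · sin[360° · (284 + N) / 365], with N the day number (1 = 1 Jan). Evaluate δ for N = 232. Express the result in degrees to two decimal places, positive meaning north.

+12.10°

360 × (284 + 232) / 365 = 508.932°; sin(508.932°) = 0.5161.
δ = 23.45 × 0.5161 = 12.103° ≈ +12.10°.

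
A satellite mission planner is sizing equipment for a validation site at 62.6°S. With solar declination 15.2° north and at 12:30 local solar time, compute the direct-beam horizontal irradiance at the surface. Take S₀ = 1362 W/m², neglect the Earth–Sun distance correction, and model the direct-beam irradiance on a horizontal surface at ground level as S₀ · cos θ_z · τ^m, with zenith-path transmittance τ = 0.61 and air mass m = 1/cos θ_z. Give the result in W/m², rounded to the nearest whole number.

Hour angle H = 15° × (12.5 − 12) = 7.50°.
cos θ_z = sin φ sin δ + cos φ cos δ cos H = (-0.8878)(0.2622) + (0.4602)(0.9650)(0.9914) = 0.2075.
Air mass m = 1/cos θ_z = 1/0.2075 = 4.819; τ^m = 0.61^4.819 = 0.0924.
Surface direct beam = 1362 × 0.2075 × 0.0924 = 26.11 W/m².

26 W/m²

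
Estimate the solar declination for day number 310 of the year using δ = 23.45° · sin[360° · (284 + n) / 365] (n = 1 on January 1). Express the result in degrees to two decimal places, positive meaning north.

360 × (284 + 310) / 365 = 585.863°; sin(585.863°) = -0.7177.
δ = 23.45 × -0.7177 = -16.830° ≈ -16.83°.

-16.83°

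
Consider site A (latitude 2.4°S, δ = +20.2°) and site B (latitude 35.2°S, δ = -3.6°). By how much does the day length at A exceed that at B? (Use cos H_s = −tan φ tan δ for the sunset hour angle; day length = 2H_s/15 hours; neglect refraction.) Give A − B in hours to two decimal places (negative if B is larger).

A: H_s = arccos(−tan -2.4° · tan 20.2°) = 89.12°, so 2H_s/15 = 11.8827 h.
B: H_s = arccos(−tan -35.2° · tan -3.6°) = 92.54°, so 2H_s/15 = 12.3387 h.
A − B = 11.8827 − 12.3387 = -0.4560 h.

-0.46 h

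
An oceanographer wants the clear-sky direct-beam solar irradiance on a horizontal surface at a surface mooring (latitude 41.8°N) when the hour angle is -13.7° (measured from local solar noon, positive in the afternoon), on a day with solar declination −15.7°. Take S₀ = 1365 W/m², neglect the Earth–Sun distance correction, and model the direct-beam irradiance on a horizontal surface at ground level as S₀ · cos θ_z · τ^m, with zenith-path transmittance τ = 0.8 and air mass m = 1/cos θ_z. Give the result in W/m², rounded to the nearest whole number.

With φ = 41.8°, δ = -15.7°, H = -13.70°: sin φ sin δ = -0.1804, cos φ cos δ cos H = 0.6972, so cos θ_z = 0.5168.
Air mass m = 1/cos θ_z = 1/0.5168 = 1.935; τ^m = 0.8^1.935 = 0.6494.
Surface direct beam = 1365 × 0.5168 × 0.6494 = 458.11 W/m².

458 W/m²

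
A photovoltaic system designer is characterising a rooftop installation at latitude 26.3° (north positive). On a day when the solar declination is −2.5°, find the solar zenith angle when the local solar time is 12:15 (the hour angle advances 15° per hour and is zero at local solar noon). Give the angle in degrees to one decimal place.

29.0°

Hour angle H = 15° × (12.25 − 12) = 3.75°.
cos θ_z = sin(26.3°) sin(-2.5°) + cos(26.3°) cos(-2.5°) cos(3.75°) = -0.0193 + 0.8937 = 0.8744.
θ_z = arccos(0.8744) = 29.03°.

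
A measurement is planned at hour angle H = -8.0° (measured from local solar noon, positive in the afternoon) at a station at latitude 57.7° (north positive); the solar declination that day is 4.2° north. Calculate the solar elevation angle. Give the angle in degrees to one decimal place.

With φ = 57.7°, δ = 4.2°, H = -8.00°: sin φ sin δ = 0.0619, cos φ cos δ cos H = 0.5277, so cos θ_z = 0.5896.
θ_z = arccos(0.5896) = 53.87°, so the elevation is 90° − 53.87° = 36.13°.

36.1°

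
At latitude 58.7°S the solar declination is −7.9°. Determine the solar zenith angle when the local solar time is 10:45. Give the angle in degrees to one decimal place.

52.8°

Hour angle H = 15° × (10.75 − 12) = -18.75°.
cos θ_z = sin φ sin δ + cos φ cos δ cos H = (-0.8545)(-0.1374) + (0.5195)(0.9905)(0.9469) = 0.6046.
θ_z = arccos(0.6046) = 52.80°.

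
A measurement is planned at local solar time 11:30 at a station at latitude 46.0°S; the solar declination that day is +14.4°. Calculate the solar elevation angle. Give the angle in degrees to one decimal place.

Hour angle H = 15° × (11.5 − 12) = -7.50°.
cos θ_z = sin(-46.0°) sin(14.4°) + cos(-46.0°) cos(14.4°) cos(-7.50°) = -0.1789 + 0.6671 = 0.4882.
θ_z = arccos(0.4882) = 60.78°, so the elevation is 90° − 60.78° = 29.22°.

29.2°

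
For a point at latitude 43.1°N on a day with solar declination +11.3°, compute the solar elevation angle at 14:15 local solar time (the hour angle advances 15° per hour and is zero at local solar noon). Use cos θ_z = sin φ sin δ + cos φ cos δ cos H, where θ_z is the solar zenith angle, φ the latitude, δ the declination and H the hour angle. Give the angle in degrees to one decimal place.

Hour angle H = 15° × (14.25 − 12) = 33.75°.
cos θ_z = sin φ sin δ + cos φ cos δ cos H = (0.6833)(0.1959) + (0.7302)(0.9806)(0.8315) = 0.7292.
θ_z = arccos(0.7292) = 43.18°, so the elevation is 90° − 43.18° = 46.82°.

46.8°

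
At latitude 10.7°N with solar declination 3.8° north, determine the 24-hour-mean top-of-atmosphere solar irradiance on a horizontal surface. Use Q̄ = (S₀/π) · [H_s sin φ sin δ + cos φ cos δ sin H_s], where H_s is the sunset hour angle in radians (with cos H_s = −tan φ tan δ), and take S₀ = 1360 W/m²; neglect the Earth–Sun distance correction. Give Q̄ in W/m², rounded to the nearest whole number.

433 W/m²

−tan φ tan δ = −(0.1890)(0.0664) = -0.0125; H_s = arccos(-0.0125) = 90.72°. In radians, H_s = 1.5834.
H_s sin φ sin δ = 1.5834 × 0.1857 × 0.0663 = 0.0195.
cos φ cos δ sin H_s = 0.9826 × 0.9978 × 0.9999 = 0.9803.
Q̄ = (1360/π) × (0.0195 + 0.9803) = 432.90 × 0.9998 = 432.81 W/m².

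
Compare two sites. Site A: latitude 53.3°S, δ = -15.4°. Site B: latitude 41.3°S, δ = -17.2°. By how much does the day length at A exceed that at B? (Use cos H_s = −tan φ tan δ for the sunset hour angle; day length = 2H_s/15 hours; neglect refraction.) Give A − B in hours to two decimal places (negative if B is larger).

A: H_s = arccos(−tan -53.3° · tan -15.4°) = 111.69°, so 2H_s/15 = 14.8920 h.
B: H_s = arccos(−tan -41.3° · tan -17.2°) = 105.78°, so 2H_s/15 = 14.1040 h.
A − B = 14.8920 − 14.1040 = 0.7880 h.

+0.79 h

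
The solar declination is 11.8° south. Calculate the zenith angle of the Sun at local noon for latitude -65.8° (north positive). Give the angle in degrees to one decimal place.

54.0°

At local solar noon the hour angle is zero, so the zenith angle is |φ − δ| = |-65.8° − (-11.8°)| = 54.0°.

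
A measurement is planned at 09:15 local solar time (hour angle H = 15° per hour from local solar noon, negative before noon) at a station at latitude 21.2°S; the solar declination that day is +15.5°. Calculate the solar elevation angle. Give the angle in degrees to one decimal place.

Hour angle H = 15° × (9.25 − 12) = -41.25°.
cos θ_z = sin(-21.2°) sin(15.5°) + cos(-21.2°) cos(15.5°) cos(-41.25°) = -0.0966 + 0.6755 = 0.5789.
θ_z = arccos(0.5789) = 54.63°, so the elevation is 90° − 54.63° = 35.37°.

35.4°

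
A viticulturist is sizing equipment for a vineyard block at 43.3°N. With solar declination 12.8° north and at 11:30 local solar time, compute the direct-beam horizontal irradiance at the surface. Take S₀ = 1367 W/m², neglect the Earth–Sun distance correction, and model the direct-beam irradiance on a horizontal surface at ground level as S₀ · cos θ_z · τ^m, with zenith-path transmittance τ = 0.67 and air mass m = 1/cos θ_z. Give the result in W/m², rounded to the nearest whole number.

Hour angle H = 15° × (11.5 − 12) = -7.50°.
cos θ_z = sin φ sin δ + cos φ cos δ cos H = (0.6858)(0.2215) + (0.7278)(0.9751)(0.9914) = 0.8555.
Air mass m = 1/cos θ_z = 1/0.8555 = 1.169; τ^m = 0.67^1.169 = 0.6262.
Surface direct beam = 1367 × 0.8555 × 0.6262 = 732.32 W/m².

732 W/m²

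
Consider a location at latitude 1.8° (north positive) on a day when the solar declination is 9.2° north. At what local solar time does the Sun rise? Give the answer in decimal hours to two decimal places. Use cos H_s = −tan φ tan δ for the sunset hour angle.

cos H_s = −tan(1.8°) · tan(9.2°) = -0.0051, so H_s = arccos(-0.0051) = 90.29°.
Sunrise is at 12 − H_s/15 = 12 − 6.019 = 5.981 h local solar time.

5.98 h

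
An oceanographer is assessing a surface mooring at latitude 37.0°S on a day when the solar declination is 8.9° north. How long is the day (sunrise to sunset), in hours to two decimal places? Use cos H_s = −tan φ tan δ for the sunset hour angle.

11.10 hours

−tan φ tan δ = −(-0.7536)(0.1566) = 0.1180; H_s = arccos(0.1180) = 83.22°.
Day length = 2 H_s / 15° h⁻¹ = 166.44° / 15 = 11.096 h.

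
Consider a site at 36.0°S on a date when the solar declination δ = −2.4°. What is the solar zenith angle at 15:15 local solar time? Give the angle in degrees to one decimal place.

Hour angle H = 15° × (15.25 − 12) = 48.75°.
cos θ_z = sin φ sin δ + cos φ cos δ cos H = (-0.5878)(-0.0419) + (0.8090)(0.9991)(0.6593) = 0.5575.
θ_z = arccos(0.5575) = 56.12°.

56.1°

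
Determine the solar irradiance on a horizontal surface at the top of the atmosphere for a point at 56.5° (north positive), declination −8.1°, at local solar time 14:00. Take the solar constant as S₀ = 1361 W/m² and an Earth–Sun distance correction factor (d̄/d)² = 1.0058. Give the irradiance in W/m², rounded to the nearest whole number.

Hour angle H = 15° × (14 − 12) = 30.00°.
cos θ_z = sin φ sin δ + cos φ cos δ cos H = (0.8339)(-0.1409) + (0.5519)(0.9900)(0.8660) = 0.3557.
Top-of-atmosphere irradiance = S₀ (d̄/d)² cos θ_z = 1361 × 1.0058 × 0.3557 = 486.92 W/m².

487 W/m²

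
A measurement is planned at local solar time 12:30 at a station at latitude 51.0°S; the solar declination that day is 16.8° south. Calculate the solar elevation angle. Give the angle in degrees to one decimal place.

Hour angle H = 15° × (12.5 − 12) = 7.50°.
cos θ_z = sin(-51.0°) sin(-16.8°) + cos(-51.0°) cos(-16.8°) cos(7.50°) = 0.2246 + 0.5973 = 0.8219.
θ_z = arccos(0.8219) = 34.72°, so the elevation is 90° − 34.72° = 55.28°.

55.3°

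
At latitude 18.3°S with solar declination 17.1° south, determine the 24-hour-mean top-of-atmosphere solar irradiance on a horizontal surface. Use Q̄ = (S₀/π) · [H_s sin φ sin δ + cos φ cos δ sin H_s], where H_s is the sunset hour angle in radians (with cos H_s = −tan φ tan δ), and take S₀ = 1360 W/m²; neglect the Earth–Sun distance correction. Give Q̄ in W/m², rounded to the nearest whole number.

458 W/m²

−tan φ tan δ = −(-0.3307)(-0.3076) = -0.1017; H_s = arccos(-0.1017) = 95.84°. In radians, H_s = 1.6727.
H_s sin φ sin δ = 1.6727 × -0.3140 × -0.2940 = 0.1544.
cos φ cos δ sin H_s = 0.9494 × 0.9558 × 0.9948 = 0.9027.
Q̄ = (1360/π) × (0.1544 + 0.9027) = 432.90 × 1.0571 = 457.62 W/m².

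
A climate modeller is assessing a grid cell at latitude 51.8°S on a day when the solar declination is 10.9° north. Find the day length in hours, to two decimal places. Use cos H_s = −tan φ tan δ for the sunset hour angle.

10.11 hours

The sunset hour angle satisfies cos H_s = −tan φ tan δ = 0.2447, giving H_s = 75.84°.
Day length = 2 H_s / 15° h⁻¹ = 151.68° / 15 = 10.112 h.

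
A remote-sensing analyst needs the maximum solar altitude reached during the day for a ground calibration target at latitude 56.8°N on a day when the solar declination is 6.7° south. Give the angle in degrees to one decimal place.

At local solar noon the hour angle is zero, so the elevation is 90° − |φ − δ| = 90° − |56.8° − (-6.7°)| = 90° − 63.5° = 26.5°.

26.5°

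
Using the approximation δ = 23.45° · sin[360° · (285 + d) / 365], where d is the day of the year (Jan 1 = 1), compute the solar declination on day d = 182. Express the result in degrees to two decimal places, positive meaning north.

360 × (285 + 182) / 365 = 460.603°; sin(460.603°) = 0.9829.
δ = 23.45 × 0.9829 = 23.049° ≈ +23.05°.

+23.05°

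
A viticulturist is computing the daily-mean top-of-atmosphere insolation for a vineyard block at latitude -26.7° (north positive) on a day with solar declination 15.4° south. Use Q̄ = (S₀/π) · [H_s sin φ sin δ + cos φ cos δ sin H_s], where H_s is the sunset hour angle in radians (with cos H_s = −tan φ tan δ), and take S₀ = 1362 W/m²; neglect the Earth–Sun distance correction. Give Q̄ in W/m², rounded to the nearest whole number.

The sunset hour angle satisfies cos H_s = −tan φ tan δ = -0.1385, giving H_s = 97.96°. In radians, H_s = 1.7097.
H_s sin φ sin δ = 1.7097 × -0.4493 × -0.2656 = 0.2040.
cos φ cos δ sin H_s = 0.8934 × 0.9641 × 0.9904 = 0.8531.
Q̄ = (1362/π) × (0.2040 + 0.8531) = 433.54 × 1.0571 = 458.30 W/m².

458 W/m²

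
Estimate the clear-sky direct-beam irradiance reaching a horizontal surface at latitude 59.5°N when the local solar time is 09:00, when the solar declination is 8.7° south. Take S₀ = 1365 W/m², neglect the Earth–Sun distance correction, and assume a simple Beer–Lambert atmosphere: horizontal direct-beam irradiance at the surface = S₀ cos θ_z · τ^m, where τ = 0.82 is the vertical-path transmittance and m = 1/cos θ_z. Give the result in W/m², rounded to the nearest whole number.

127 W/m²

Hour angle H = 15° × (9 − 12) = -45.00°.
cos θ_z = sin(59.5°) sin(-8.7°) + cos(59.5°) cos(-8.7°) cos(-45.00°) = -0.1303 + 0.3548 = 0.2245.
Air mass m = 1/cos θ_z = 1/0.2245 = 4.454; τ^m = 0.82^4.454 = 0.4132.
Surface direct beam = 1365 × 0.2245 × 0.4132 = 126.62 W/m².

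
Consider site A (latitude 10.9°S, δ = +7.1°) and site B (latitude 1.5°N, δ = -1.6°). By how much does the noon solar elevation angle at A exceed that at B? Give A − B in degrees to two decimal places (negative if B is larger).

A: 90° − |-10.9 − (7.1)| = 72.00°.
B: 90° − |1.5 − (-1.6)| = 86.90°.
A − B = 72.00 − 86.90 = -14.90°.

-14.90°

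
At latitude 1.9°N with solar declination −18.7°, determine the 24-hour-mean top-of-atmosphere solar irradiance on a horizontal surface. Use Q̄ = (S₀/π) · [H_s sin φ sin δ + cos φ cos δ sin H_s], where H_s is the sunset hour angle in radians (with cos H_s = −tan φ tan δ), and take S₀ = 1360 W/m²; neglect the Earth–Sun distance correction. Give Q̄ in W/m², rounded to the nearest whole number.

The sunset hour angle satisfies cos H_s = −tan φ tan δ = 0.0112, giving H_s = 89.36°. In radians, H_s = 1.5596.
H_s sin φ sin δ = 1.5596 × 0.0332 × -0.3206 = -0.0166.
cos φ cos δ sin H_s = 0.9995 × 0.9472 × 0.9999 = 0.9466.
Q̄ = (1360/π) × (-0.0166 + 0.9466) = 432.90 × 0.9300 = 402.60 W/m².

403 W/m²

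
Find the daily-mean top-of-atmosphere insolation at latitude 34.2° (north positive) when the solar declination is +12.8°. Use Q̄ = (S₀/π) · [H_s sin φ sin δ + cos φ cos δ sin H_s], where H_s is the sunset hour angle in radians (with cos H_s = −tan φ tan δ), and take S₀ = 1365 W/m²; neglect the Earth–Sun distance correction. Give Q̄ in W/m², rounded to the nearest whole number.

440 W/m²

−tan φ tan δ = −(0.6796)(0.2272) = -0.1544; H_s = arccos(-0.1544) = 98.88°. In radians, H_s = 1.7258.
H_s sin φ sin δ = 1.7258 × 0.5621 × 0.2215 = 0.2149.
cos φ cos δ sin H_s = 0.8271 × 0.9751 × 0.9880 = 0.7968.
Q̄ = (1365/π) × (0.2149 + 0.7968) = 434.49 × 1.0117 = 439.57 W/m².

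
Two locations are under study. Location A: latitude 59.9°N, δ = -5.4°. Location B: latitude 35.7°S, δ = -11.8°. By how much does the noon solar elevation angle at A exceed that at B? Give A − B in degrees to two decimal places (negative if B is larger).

-41.40°

A: 90° − |59.9 − (-5.4)| = 24.70°.
B: 90° − |-35.7 − (-11.8)| = 66.10°.
A − B = 24.70 − 66.10 = -41.40°.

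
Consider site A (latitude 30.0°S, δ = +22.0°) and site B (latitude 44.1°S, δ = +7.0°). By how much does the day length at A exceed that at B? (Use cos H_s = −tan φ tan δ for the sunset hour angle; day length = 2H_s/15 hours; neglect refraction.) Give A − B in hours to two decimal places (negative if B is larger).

-0.89 h

A: H_s = arccos(−tan -30.0° · tan 22.0°) = 76.51°, so 2H_s/15 = 10.2013 h.
B: H_s = arccos(−tan -44.1° · tan 7.0°) = 83.17°, so 2H_s/15 = 11.0893 h.
A − B = 10.2013 − 11.0893 = -0.8880 h.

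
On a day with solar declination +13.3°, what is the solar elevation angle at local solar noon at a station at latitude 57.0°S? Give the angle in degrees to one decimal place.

19.7°

At local solar noon the hour angle is zero, so the elevation is 90° − |φ − δ| = 90° − |-57.0° − (13.3°)| = 90° − 70.3° = 19.7°.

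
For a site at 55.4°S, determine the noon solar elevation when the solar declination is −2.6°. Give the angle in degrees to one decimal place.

37.2°

At local solar noon the hour angle is zero, so the elevation is 90° − |φ − δ| = 90° − |-55.4° − (-2.6°)| = 90° − 52.8° = 37.2°.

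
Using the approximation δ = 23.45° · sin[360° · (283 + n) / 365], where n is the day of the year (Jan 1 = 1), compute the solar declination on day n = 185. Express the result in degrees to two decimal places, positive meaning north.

360 × (283 + 185) / 365 = 461.589°; sin(461.589°) = 0.9796.
δ = 23.45 × 0.9796 = 22.972° ≈ +22.97°.

+22.97°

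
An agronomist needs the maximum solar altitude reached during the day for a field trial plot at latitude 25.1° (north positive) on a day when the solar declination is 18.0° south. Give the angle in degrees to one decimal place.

46.9°

At local solar noon the hour angle is zero, so the elevation is 90° − |φ − δ| = 90° − |25.1° − (-18.0°)| = 90° − 43.1° = 46.9°.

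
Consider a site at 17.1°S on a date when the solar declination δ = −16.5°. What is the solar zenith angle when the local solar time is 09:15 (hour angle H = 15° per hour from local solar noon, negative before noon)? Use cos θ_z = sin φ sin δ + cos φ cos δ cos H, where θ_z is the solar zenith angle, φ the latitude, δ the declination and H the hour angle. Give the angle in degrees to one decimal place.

Hour angle H = 15° × (9.25 − 12) = -41.25°.
cos θ_z = sin φ sin δ + cos φ cos δ cos H = (-0.2940)(-0.2840) + (0.9558)(0.9588)(0.7518) = 0.7725.
θ_z = arccos(0.7725) = 39.42°.

39.4°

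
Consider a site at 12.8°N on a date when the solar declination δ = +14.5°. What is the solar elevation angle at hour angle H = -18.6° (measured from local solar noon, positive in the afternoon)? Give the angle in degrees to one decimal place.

cos θ_z = sin(12.8°) sin(14.5°) + cos(12.8°) cos(14.5°) cos(-18.60°) = 0.0555 + 0.8948 = 0.9503.
θ_z = arccos(0.9503) = 18.14°, so the elevation is 90° − 18.14° = 71.86°.

71.9°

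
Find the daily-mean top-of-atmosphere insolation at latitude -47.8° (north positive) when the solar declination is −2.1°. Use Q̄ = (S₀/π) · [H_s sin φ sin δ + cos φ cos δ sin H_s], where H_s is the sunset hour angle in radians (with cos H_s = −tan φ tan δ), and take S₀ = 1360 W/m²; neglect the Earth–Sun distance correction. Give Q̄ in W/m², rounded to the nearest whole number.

309 W/m²

The sunset hour angle satisfies cos H_s = −tan φ tan δ = -0.0404, giving H_s = 92.32°. In radians, H_s = 1.6113.
H_s sin φ sin δ = 1.6113 × -0.7408 × -0.0366 = 0.0437.
cos φ cos δ sin H_s = 0.6717 × 0.9993 × 0.9992 = 0.6707.
Q̄ = (1360/π) × (0.0437 + 0.6707) = 432.90 × 0.7144 = 309.26 W/m².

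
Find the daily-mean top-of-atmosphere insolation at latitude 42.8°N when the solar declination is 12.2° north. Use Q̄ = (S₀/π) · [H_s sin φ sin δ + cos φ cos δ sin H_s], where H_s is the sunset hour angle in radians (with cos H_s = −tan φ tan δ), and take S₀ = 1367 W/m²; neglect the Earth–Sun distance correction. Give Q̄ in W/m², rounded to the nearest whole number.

−tan φ tan δ = −(0.9260)(0.2162) = -0.2002; H_s = arccos(-0.2002) = 101.55°. In radians, H_s = 1.7724.
H_s sin φ sin δ = 1.7724 × 0.6794 × 0.2113 = 0.2544.
cos φ cos δ sin H_s = 0.7337 × 0.9774 × 0.9797 = 0.7026.
Q̄ = (1367/π) × (0.2544 + 0.7026) = 435.13 × 0.9570 = 416.42 W/m².

416 W/m²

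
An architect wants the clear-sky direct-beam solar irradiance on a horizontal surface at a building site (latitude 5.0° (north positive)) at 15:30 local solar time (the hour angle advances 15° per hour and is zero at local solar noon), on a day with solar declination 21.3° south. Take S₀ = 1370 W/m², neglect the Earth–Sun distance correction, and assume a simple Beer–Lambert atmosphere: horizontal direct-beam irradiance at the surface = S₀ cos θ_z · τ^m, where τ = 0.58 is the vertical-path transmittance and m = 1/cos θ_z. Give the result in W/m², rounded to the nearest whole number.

Hour angle H = 15° × (15.5 − 12) = 52.50°.
With φ = 5.0°, δ = -21.3°, H = 52.50°: sin φ sin δ = -0.0317, cos φ cos δ cos H = 0.5650, so cos θ_z = 0.5333.
Air mass m = 1/cos θ_z = 1/0.5333 = 1.875; τ^m = 0.58^1.875 = 0.3601.
Surface direct beam = 1370 × 0.5333 × 0.3601 = 263.10 W/m².

263 W/m²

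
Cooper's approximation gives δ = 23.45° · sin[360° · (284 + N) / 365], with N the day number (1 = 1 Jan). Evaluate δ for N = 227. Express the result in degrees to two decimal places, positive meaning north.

+13.78°

360 × (284 + 227) / 365 = 504.000°; sin(504.000°) = 0.5878.
δ = 23.45 × 0.5878 = 13.784° ≈ +13.78°.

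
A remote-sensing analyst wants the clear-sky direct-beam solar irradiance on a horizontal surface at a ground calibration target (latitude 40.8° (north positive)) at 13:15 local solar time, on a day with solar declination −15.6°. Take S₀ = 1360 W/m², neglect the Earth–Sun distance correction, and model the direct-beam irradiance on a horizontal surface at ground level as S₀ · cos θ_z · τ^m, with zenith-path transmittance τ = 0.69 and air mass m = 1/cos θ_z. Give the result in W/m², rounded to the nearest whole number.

340 W/m²

Hour angle H = 15° × (13.25 − 12) = 18.75°.
With φ = 40.8°, δ = -15.6°, H = 18.75°: sin φ sin δ = -0.1757, cos φ cos δ cos H = 0.6904, so cos θ_z = 0.5147.
Air mass m = 1/cos θ_z = 1/0.5147 = 1.943; τ^m = 0.69^1.943 = 0.4863.
Surface direct beam = 1360 × 0.5147 × 0.4863 = 340.41 W/m².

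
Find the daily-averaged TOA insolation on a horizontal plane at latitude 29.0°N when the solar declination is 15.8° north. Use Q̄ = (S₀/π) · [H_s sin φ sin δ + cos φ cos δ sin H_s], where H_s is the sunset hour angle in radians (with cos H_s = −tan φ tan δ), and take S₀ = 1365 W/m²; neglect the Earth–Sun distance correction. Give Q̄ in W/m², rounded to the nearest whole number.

460 W/m²

The sunset hour angle satisfies cos H_s = −tan φ tan δ = -0.1569, giving H_s = 99.03°. In radians, H_s = 1.7284.
H_s sin φ sin δ = 1.7284 × 0.4848 × 0.2723 = 0.2282.
cos φ cos δ sin H_s = 0.8746 × 0.9622 × 0.9876 = 0.8311.
Q̄ = (1365/π) × (0.2282 + 0.8311) = 434.49 × 1.0593 = 460.26 W/m².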